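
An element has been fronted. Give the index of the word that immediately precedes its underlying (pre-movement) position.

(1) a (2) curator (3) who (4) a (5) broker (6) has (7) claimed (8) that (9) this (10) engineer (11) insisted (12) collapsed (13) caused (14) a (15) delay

The displaced element is "a curator" (word 2).
It is linked across 2 clause boundaries (that → Ø).
It functions as the subject of "collapsed", so the gap sits immediately after word 11 ("insisted").
Base order: A broker has claimed that this engineer insisted that a curator collapsed.

11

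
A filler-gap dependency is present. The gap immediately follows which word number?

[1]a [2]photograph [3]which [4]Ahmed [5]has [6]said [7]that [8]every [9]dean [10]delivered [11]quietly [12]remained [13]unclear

The displaced element is "a photograph" (word 2).
It is linked across 1 clause boundary (that).
It functions as the direct object of "delivered", so the gap sits immediately after word 10 ("delivered").
Base order: Ahmed has said that every dean delivered a photograph quietly.

10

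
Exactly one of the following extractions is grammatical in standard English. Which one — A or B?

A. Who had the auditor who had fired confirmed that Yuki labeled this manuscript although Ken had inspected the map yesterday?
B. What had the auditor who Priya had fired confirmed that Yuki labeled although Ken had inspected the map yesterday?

In A, the wh-phrase is extracted from inside a complex-NP island (relative clause) (introduced by "who"), which blocks movement.
In B, the extraction path crosses only that-complement boundaries, which are transparent.
So B is grammatical.

B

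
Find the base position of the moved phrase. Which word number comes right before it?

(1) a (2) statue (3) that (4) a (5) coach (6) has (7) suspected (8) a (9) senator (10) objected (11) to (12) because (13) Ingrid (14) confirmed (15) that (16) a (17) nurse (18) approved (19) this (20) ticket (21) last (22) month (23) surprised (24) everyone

The displaced element is "a statue" (word 2).
It is linked across 1 clause boundary (Ø).
It functions as the object of the preposition "to" of "objected", so the gap sits immediately after word 11 ("to").
Base order: A coach has suspected a senator objected to a statue because Ingrid confirmed that a nurse approved this ticket last month.

11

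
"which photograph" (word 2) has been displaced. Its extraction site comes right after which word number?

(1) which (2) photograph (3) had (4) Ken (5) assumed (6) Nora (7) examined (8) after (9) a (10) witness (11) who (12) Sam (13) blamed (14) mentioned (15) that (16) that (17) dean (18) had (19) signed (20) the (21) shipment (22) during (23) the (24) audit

The displaced element is "which photograph" (word 2).
It is linked across 1 clause boundary (Ø).
It functions as the direct object of "examined", so the gap sits immediately after word 7 ("examined").
Base order: Ken had assumed Nora examined which photograph after a witness who Sam blamed mentioned that that dean had signed the shipment during the audit.

7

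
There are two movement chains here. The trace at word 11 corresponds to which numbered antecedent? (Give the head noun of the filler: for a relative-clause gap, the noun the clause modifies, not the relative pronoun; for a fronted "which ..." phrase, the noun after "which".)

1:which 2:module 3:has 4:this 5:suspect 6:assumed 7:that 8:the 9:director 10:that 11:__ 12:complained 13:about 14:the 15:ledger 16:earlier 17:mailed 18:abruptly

The marked gap is inside the relative clause, the subject of "complained".
Its filler is the head noun "director" (via "that"), at word 9.
(The other dependency links word 2 to a gap after word 17.)

9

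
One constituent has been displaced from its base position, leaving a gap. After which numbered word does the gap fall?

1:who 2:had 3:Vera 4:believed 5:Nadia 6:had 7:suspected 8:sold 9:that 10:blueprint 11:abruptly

The displaced element is "who" (word 1).
It is linked across 2 clause boundaries (Ø → Ø).
It functions as the subject of "sold", so the gap sits immediately after word 7 ("suspected").
Base order: Vera had believed Nadia had suspected who sold that blueprint abruptly.

7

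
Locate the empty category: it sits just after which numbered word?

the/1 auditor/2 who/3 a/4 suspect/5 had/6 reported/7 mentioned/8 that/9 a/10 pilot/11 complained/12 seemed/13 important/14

The displaced element is "the auditor" (word 2).
It is linked across 1 clause boundary (Ø).
It functions as the subject of "mentioned", so the gap sits immediately after word 7 ("reported").
Base order: A suspect had reported that the auditor mentioned that a pilot complained.

7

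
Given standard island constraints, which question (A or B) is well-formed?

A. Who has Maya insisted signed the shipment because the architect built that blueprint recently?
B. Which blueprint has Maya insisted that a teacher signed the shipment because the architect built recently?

A

In B, the wh-phrase is extracted from inside an adjunct island (introduced by "because"), which blocks movement.
In A, the extraction path crosses only that-complement boundaries, which are transparent.
So A is grammatical.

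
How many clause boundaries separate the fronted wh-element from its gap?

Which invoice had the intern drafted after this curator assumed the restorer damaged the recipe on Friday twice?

0

"which invoice" originates inside the matrix clause — no clause boundary is crossed.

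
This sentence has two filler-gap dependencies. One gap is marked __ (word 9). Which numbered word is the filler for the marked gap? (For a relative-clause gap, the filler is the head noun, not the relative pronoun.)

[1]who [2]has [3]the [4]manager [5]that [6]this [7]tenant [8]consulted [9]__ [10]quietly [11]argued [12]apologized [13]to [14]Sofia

4

The marked gap is inside the relative clause, the direct object of "consulted".
Its filler is the head noun "manager" (via "that"), at word 4.
(The other dependency links word 1 to a gap after word 11.)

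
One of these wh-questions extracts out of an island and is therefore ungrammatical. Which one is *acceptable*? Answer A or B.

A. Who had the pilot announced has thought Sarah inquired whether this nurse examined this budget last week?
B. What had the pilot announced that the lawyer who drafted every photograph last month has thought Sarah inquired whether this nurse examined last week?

In B, the wh-phrase is extracted from inside a wh-island (introduced by "whether"), which blocks movement.
In A, the extraction path crosses only that-complement boundaries, which are transparent.
So A is grammatical.

A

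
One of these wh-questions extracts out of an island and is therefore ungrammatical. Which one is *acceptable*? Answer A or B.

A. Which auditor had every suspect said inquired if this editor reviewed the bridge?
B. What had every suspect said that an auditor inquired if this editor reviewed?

A

In B, the wh-phrase is extracted from inside a wh-island (introduced by "if"), which blocks movement.
In A, the extraction path crosses only that-complement boundaries, which are transparent.
So A is grammatical.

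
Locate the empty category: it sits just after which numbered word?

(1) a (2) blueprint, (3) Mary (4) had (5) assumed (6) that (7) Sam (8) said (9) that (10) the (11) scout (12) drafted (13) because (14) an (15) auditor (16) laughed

12

The displaced element is "a blueprint" (word 2).
It is linked across 2 clause boundaries (that → that).
It functions as the direct object of "drafted", so the gap sits immediately after word 12 ("drafted").
Base order: Mary had assumed that Sam said that the scout drafted a blueprint because an auditor laughed.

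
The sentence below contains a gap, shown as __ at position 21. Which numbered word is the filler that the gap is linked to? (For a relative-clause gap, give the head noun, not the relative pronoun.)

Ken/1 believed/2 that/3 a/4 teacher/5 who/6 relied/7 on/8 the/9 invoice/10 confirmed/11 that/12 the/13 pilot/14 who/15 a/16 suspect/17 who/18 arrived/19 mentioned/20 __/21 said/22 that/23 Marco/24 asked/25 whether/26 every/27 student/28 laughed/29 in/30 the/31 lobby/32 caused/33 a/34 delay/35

The gap at 21 is the subject of "said", inside a relative clause.
The relative pronoun is "who" (word 15); it is bound by the head noun immediately before it.
Its filler is the head noun "pilot", at word 14.

14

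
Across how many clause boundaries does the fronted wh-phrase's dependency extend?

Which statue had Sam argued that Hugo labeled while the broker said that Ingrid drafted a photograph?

"which statue" is extracted from the object of "labeled".
Boundaries crossed, outermost first: [that] — 1 in total.

1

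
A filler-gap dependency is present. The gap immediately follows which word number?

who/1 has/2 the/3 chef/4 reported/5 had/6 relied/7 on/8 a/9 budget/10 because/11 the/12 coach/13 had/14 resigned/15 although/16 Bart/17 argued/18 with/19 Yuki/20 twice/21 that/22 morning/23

The displaced element is "who" (word 1).
It is linked across 1 clause boundary (Ø).
It functions as the subject of "relied", so the gap sits immediately after word 5 ("reported").
Base order: The chef has reported who had relied on a budget because the coach had resigned although Bart argued with Yuki twice that morning.

5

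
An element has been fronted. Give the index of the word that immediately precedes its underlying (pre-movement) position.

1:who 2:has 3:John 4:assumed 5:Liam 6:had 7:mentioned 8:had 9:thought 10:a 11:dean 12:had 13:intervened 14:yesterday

The displaced element is "who" (word 1).
It is linked across 2 clause boundaries (Ø → Ø).
It functions as the subject of "thought", so the gap sits immediately after word 7 ("mentioned").
Base order: John has assumed Liam had mentioned who had thought a dean had intervened yesterday.

7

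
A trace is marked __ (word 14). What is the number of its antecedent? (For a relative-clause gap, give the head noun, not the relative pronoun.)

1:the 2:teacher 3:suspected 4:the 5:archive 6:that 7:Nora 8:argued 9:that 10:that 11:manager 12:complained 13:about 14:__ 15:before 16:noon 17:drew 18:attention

The gap at 14 is the prepositional object of "complained", inside a relative clause.
The relative pronoun is "that" (word 6); it is bound by the head noun immediately before it.
Its filler is the head noun "archive", at word 5.

5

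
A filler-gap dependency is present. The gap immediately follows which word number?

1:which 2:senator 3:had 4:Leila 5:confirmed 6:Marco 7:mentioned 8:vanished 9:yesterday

The displaced element is "which senator" (word 2).
It is linked across 2 clause boundaries (Ø → Ø).
It functions as the subject of "vanished", so the gap sits immediately after word 7 ("mentioned").
Base order: Leila had confirmed Marco mentioned that which senator vanished yesterday.

7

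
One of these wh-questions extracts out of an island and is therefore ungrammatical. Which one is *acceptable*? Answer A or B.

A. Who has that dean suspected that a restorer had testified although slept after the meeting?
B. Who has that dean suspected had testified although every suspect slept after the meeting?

B

In A, the wh-phrase is extracted from inside an adjunct island (introduced by "although"), which blocks movement.
In B, the extraction path crosses only that-complement boundaries, which are transparent.
So B is grammatical.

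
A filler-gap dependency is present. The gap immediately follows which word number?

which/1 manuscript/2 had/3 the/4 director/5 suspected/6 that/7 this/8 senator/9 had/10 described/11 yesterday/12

The displaced element is "which manuscript" (word 2).
It is linked across 1 clause boundary (that).
It functions as the direct object of "described", so the gap sits immediately after word 11 ("described").
Base order: The director had suspected that this senator had described which manuscript yesterday.

11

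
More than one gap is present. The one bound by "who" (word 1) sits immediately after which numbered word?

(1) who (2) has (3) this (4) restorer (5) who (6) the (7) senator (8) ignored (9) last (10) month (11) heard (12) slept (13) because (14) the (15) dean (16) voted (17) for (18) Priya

The displaced element is "who" (word 1).
It is linked across 1 clause boundary (Ø).
It functions as the subject of "slept", so the gap sits immediately after word 11 ("heard").
Base order: This restorer who the senator ignored last month has heard that who slept because the dean voted for Priya.

11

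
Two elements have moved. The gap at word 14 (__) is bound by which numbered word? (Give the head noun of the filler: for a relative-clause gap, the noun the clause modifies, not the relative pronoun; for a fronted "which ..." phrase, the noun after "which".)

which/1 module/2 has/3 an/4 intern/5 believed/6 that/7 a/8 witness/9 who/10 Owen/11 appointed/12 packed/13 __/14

2

The marked gap is the direct object of "packed".
Its filler is the fronted wh-phrase "which module", at word 2.
(The other dependency links word 9 to a gap after word 12.)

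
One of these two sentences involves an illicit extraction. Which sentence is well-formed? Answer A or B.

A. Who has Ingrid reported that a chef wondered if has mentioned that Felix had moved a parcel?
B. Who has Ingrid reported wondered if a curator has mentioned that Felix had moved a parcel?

B

In A, the wh-phrase is extracted from inside a wh-island (introduced by "if"), which blocks movement.
In B, the extraction path crosses only that-complement boundaries, which are transparent.
So B is grammatical.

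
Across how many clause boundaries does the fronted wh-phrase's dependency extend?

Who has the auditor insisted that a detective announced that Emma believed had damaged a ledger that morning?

"who" is extracted from the subject of "damaged".
Boundaries crossed, outermost first: [that], [that], [Ø] — 3 in total.

3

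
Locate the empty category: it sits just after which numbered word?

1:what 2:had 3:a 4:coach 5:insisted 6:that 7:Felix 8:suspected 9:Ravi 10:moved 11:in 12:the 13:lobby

The displaced element is "what" (word 1).
It is linked across 2 clause boundaries (that → Ø).
It functions as the direct object of "moved", so the gap sits immediately after word 10 ("moved").
Base order: A coach had insisted that Felix suspected Ravi moved what in the lobby.

10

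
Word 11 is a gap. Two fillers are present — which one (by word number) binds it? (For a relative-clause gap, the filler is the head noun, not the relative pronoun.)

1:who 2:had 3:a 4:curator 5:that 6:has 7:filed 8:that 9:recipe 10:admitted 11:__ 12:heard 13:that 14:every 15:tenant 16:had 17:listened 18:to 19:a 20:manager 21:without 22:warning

The marked gap is the subject of "heard".
Its filler is the fronted wh-phrase "who", at word 1.
(The other dependency links word 4 to a gap after word 5.)

1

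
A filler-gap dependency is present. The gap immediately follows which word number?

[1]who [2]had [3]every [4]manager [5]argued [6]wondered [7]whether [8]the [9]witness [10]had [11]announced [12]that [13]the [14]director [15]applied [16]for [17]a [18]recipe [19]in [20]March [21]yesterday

5

The displaced element is "who" (word 1).
It is linked across 1 clause boundary (Ø).
It functions as the subject of "wondered", so the gap sits immediately after word 5 ("argued").
Base order: Every manager had argued that who wondered whether the witness had announced that the director applied for a recipe in March yesterday.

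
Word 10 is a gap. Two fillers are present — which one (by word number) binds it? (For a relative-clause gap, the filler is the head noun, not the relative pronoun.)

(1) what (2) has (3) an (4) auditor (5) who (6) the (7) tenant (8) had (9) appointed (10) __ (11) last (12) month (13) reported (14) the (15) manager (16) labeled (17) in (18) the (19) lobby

The marked gap is inside the relative clause, the direct object of "appointed".
Its filler is the head noun "auditor" (via "who"), at word 4.
(The other dependency links word 1 to a gap after word 16.)

4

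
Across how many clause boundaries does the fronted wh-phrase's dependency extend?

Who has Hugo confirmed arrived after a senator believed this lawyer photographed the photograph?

1

"who" is extracted from the subject of "arrived".
Boundaries crossed, outermost first: [Ø] — 1 in total.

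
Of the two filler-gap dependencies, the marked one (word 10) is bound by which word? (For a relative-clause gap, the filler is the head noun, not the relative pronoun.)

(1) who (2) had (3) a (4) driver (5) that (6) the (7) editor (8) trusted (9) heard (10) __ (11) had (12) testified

The marked gap is the subject of "testified".
Its filler is the fronted wh-phrase "who", at word 1.
(The other dependency links word 4 to a gap after word 8.)

1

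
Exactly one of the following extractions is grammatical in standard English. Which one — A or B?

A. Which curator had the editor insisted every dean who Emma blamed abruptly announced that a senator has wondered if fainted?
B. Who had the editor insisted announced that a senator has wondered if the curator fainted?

In A, the wh-phrase is extracted from inside a wh-island (introduced by "if"), which blocks movement.
In B, the extraction path crosses only that-complement boundaries, which are transparent.
So B is grammatical.

B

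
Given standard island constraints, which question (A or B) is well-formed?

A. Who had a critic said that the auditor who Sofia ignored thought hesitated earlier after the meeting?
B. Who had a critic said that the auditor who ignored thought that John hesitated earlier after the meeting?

In B, the wh-phrase is extracted from inside a complex-NP island (relative clause) (introduced by "who"), which blocks movement.
In A, the extraction path crosses only that-complement boundaries, which are transparent.
So A is grammatical.

A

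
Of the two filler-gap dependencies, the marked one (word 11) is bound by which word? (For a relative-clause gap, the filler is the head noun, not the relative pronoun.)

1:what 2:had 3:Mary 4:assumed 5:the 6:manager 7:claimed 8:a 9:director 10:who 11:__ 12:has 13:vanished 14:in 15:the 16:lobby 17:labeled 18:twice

The marked gap is inside the relative clause, the subject of "vanished".
Its filler is the head noun "director" (via "who"), at word 9.
(The other dependency links word 1 to a gap after word 17.)

9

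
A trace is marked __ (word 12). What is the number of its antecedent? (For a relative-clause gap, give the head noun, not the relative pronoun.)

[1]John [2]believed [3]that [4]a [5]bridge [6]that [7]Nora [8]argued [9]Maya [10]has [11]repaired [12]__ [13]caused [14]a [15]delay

5

The gap at 12 is the object of "repaired", inside a relative clause.
The relative pronoun is "that" (word 6); it is bound by the head noun immediately before it.
Its filler is the head noun "bridge", at word 5.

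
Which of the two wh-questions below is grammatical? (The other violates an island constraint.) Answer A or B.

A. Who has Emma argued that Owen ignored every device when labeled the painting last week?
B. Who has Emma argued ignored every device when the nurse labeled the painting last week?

B

In A, the wh-phrase is extracted from inside an adjunct island (introduced by "when"), which blocks movement.
In B, the extraction path crosses only that-complement boundaries, which are transparent.
So B is grammatical.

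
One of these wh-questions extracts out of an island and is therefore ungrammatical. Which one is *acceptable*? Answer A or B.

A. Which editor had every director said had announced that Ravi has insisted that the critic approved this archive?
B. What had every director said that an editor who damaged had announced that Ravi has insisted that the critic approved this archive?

In B, the wh-phrase is extracted from inside a complex-NP island (relative clause) (introduced by "who"), which blocks movement.
In A, the extraction path crosses only that-complement boundaries, which are transparent.
So A is grammatical.

A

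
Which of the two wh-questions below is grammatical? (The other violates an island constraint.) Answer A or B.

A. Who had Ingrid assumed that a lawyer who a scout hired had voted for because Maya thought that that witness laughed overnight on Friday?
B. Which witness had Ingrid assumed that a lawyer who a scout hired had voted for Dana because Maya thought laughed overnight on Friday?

A

In B, the wh-phrase is extracted from inside an adjunct island (introduced by "because"), which blocks movement.
In A, the extraction path crosses only that-complement boundaries, which are transparent.
So A is grammatical.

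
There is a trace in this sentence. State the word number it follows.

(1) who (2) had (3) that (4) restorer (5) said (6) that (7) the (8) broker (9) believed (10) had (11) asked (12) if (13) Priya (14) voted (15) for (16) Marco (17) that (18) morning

The displaced element is "who" (word 1).
It is linked across 2 clause boundaries (that → Ø).
It functions as the subject of "asked", so the gap sits immediately after word 9 ("believed").
Base order: That restorer had said that the broker believed that who had asked if Priya voted for Marco that morning.

9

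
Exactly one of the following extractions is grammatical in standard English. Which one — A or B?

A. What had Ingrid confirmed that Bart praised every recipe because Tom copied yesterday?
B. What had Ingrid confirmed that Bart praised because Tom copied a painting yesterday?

B

In A, the wh-phrase is extracted from inside an adjunct island (introduced by "because"), which blocks movement.
In B, the extraction path crosses only that-complement boundaries, which are transparent.
So B is grammatical.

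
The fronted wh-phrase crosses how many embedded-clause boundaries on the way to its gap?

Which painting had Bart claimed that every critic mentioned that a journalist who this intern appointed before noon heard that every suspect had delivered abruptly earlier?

3

"which painting" is extracted from the object of "delivered".
Boundaries crossed, outermost first: [that], [that], [that] — 3 in total.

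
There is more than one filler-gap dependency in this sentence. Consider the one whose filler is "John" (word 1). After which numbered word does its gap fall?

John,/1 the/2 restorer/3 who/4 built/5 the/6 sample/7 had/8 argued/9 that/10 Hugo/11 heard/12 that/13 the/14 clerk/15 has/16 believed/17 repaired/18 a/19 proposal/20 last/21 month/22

The displaced element is "John" (word 1).
It is linked across 3 clause boundaries (that → that → Ø).
It functions as the subject of "repaired", so the gap sits immediately after word 17 ("believed").
Base order: The restorer who built the sample had argued that Hugo heard that the clerk has believed that John repaired a proposal last month.

17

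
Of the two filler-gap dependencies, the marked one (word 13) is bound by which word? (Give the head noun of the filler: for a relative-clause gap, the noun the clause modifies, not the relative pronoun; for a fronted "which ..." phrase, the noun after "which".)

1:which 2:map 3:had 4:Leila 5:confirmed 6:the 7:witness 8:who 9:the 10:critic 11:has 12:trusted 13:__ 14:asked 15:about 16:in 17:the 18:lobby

The marked gap is inside the relative clause, the direct object of "trusted".
Its filler is the head noun "witness" (via "who"), at word 7.
(The other dependency links word 2 to a gap after word 15.)

7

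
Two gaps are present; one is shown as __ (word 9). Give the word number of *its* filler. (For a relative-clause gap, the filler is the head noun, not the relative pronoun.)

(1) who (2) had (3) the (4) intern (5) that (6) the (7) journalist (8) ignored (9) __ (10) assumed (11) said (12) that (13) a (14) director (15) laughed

4

The marked gap is inside the relative clause, the direct object of "ignored".
Its filler is the head noun "intern" (via "that"), at word 4.
(The other dependency links word 1 to a gap after word 10.)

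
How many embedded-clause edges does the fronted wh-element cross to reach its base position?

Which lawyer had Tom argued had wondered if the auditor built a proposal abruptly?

1

"which lawyer" is extracted from the subject of "wondered".
Boundaries crossed, outermost first: [Ø] — 1 in total.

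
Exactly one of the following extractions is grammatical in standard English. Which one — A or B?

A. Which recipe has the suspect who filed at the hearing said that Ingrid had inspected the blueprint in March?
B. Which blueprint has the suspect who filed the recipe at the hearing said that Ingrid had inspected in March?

B

In A, the wh-phrase is extracted from inside a complex-NP island (relative clause) (introduced by "who"), which blocks movement.
In B, the extraction path crosses only that-complement boundaries, which are transparent.
So B is grammatical.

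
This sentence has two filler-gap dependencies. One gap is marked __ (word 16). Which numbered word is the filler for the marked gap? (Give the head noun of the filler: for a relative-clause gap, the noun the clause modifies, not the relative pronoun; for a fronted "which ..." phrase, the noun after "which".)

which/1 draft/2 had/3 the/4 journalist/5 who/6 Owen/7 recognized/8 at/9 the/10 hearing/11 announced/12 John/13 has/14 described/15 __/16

The marked gap is the direct object of "described".
Its filler is the fronted wh-phrase "which draft", at word 2.
(The other dependency links word 5 to a gap after word 8.)

2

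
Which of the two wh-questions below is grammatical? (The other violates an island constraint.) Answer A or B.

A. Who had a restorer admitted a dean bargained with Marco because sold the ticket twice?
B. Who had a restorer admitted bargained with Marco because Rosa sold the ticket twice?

B

In A, the wh-phrase is extracted from inside an adjunct island (introduced by "because"), which blocks movement.
In B, the extraction path crosses only that-complement boundaries, which are transparent.
So B is grammatical.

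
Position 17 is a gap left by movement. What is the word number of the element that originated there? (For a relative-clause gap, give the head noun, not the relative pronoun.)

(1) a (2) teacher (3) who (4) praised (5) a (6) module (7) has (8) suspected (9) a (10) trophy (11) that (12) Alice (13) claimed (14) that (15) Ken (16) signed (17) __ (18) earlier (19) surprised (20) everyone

10

The gap at 17 is the object of "signed", inside a relative clause.
The relative pronoun is "that" (word 11); it is bound by the head noun immediately before it.
Its filler is the head noun "trophy", at word 10.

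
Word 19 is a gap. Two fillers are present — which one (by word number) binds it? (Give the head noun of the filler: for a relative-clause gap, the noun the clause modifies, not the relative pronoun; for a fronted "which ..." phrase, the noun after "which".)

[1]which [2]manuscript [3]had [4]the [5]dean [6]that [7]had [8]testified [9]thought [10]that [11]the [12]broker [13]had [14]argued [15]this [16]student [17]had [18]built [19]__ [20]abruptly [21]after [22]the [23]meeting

The marked gap is the direct object of "built".
Its filler is the fronted wh-phrase "which manuscript", at word 2.
(The other dependency links word 5 to a gap after word 6.)

2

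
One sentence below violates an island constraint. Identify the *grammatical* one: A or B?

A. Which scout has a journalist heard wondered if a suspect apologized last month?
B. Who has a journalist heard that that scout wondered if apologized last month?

In B, the wh-phrase is extracted from inside a wh-island (introduced by "if"), which blocks movement.
In A, the extraction path crosses only that-complement boundaries, which are transparent.
So A is grammatical.

A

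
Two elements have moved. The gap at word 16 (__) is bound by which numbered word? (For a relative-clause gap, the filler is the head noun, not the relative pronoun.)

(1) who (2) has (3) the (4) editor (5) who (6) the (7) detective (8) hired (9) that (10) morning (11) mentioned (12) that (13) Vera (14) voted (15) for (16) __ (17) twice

1

The marked gap is the object of the preposition "for" of "voted".
Its filler is the fronted wh-phrase "who", at word 1.
(The other dependency links word 4 to a gap after word 8.)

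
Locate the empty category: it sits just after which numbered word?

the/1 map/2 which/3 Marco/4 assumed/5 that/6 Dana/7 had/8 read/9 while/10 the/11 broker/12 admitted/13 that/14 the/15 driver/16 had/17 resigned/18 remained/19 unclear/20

9

The displaced element is "the map" (word 2).
It is linked across 1 clause boundary (that).
It functions as the direct object of "read", so the gap sits immediately after word 9 ("read").
Base order: Marco assumed that Dana had read the map while the broker admitted that the driver had resigned.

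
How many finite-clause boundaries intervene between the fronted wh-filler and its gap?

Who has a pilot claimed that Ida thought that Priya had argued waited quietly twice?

3

"who" is extracted from the subject of "waited".
Boundaries crossed, outermost first: [that], [that], [Ø] — 3 in total.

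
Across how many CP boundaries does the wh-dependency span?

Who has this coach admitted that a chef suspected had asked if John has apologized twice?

"who" is extracted from the subject of "asked".
Boundaries crossed, outermost first: [that], [Ø] — 2 in total.

2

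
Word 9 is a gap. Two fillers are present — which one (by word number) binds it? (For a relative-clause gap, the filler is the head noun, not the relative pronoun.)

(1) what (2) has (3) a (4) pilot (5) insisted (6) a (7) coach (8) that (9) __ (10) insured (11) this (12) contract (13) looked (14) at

The marked gap is inside the relative clause, the subject of "insured".
Its filler is the head noun "coach" (via "that"), at word 7.
(The other dependency links word 1 to a gap after word 14.)

7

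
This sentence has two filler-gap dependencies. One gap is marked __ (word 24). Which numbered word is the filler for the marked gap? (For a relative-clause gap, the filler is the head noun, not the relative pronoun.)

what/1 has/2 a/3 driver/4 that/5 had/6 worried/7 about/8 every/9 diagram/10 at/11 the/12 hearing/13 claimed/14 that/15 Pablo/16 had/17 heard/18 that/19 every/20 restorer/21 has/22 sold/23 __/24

The marked gap is the direct object of "sold".
Its filler is the fronted wh-phrase "what", at word 1.
(The other dependency links word 4 to a gap after word 5.)

1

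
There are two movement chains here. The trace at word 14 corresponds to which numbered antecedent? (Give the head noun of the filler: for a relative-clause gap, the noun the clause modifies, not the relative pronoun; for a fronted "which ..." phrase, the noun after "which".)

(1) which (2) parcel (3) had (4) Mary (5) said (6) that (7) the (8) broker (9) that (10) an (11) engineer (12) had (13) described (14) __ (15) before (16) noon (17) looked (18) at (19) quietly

The marked gap is inside the relative clause, the direct object of "described".
Its filler is the head noun "broker" (via "that"), at word 8.
(The other dependency links word 2 to a gap after word 18.)

8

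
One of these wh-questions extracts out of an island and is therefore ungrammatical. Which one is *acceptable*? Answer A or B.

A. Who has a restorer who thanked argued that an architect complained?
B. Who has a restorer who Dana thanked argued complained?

In A, the wh-phrase is extracted from inside a complex-NP island (relative clause) (introduced by "who"), which blocks movement.
In B, the extraction path crosses only that-complement boundaries, which are transparent.
So B is grammatical.

B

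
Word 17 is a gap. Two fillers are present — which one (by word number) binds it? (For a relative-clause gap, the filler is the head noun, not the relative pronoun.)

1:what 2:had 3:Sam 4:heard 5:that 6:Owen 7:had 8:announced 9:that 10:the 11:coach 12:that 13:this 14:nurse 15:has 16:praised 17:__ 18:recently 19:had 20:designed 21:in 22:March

11

The marked gap is inside the relative clause, the direct object of "praised".
Its filler is the head noun "coach" (via "that"), at word 11.
(The other dependency links word 1 to a gap after word 20.)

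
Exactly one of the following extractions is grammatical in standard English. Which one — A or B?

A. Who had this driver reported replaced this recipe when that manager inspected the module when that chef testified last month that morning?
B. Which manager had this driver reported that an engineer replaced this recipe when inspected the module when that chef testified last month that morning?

A

In B, the wh-phrase is extracted from inside an adjunct island (introduced by "when"), which blocks movement.
In A, the extraction path crosses only that-complement boundaries, which are transparent.
So A is grammatical.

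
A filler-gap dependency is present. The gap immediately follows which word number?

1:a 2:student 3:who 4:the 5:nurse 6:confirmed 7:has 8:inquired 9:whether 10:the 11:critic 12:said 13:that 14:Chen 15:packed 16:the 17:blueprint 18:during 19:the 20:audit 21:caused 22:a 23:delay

The displaced element is "a student" (word 2).
It is linked across 1 clause boundary (Ø).
It functions as the subject of "inquired", so the gap sits immediately after word 6 ("confirmed").
Base order: The nurse confirmed that a student has inquired whether the critic said that Chen packed the blueprint during the audit.

6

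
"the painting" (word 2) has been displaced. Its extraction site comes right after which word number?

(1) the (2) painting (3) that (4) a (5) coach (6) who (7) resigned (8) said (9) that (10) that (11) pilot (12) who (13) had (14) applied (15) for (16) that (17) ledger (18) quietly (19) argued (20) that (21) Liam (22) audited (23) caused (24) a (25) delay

22

The displaced element is "the painting" (word 2).
It is linked across 2 clause boundaries (that → that).
It functions as the direct object of "audited", so the gap sits immediately after word 22 ("audited").
Base order: A coach who resigned said that that pilot who had applied for that ledger quietly argued that Liam audited the painting.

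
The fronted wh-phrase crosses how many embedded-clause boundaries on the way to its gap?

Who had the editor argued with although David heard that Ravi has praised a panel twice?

"who" originates inside the matrix clause — no clause boundary is crossed.

0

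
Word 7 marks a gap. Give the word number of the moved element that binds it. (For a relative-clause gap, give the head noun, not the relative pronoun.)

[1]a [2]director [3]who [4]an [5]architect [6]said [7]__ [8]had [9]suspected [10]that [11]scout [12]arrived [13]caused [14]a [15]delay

2

The gap at 7 is the subject of "suspected", inside a relative clause.
The relative pronoun is "who" (word 3); it is bound by the head noun immediately before it.
Its filler is the head noun "director", at word 2.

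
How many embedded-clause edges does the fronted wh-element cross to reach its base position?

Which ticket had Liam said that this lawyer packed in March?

1

"which ticket" is extracted from the object of "packed".
Boundaries crossed, outermost first: [that] — 1 in total.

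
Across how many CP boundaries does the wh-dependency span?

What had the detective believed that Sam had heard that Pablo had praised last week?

"what" is extracted from the object of "praised".
Boundaries crossed, outermost first: [that], [that] — 2 in total.

2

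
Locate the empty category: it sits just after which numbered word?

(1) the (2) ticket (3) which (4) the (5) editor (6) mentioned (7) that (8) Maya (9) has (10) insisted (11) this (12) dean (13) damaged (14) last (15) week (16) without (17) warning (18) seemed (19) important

13

The displaced element is "the ticket" (word 2).
It is linked across 2 clause boundaries (that → Ø).
It functions as the direct object of "damaged", so the gap sits immediately after word 13 ("damaged").
Base order: The editor mentioned that Maya has insisted this dean damaged the ticket last week without warning.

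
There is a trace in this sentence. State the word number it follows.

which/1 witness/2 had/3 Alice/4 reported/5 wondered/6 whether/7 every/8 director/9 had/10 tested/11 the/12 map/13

5

The displaced element is "which witness" (word 2).
It is linked across 1 clause boundary (Ø).
It functions as the subject of "wondered", so the gap sits immediately after word 5 ("reported").
Base order: Alice had reported that which witness wondered whether every director had tested the map.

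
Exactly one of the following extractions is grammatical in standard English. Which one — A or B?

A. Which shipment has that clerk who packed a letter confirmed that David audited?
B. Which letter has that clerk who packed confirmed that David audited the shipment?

In B, the wh-phrase is extracted from inside a complex-NP island (relative clause) (introduced by "who"), which blocks movement.
In A, the extraction path crosses only that-complement boundaries, which are transparent.
So A is grammatical.

A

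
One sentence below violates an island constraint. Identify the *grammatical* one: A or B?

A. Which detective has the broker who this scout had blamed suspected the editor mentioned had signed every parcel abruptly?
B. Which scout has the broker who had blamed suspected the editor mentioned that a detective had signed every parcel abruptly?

A

In B, the wh-phrase is extracted from inside a complex-NP island (relative clause) (introduced by "who"), which blocks movement.
In A, the extraction path crosses only that-complement boundaries, which are transparent.
So A is grammatical.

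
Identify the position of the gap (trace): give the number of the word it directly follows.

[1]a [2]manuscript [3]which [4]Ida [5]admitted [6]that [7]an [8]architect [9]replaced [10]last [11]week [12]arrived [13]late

9

The displaced element is "a manuscript" (word 2).
It is linked across 1 clause boundary (that).
It functions as the direct object of "replaced", so the gap sits immediately after word 9 ("replaced").
Base order: Ida admitted that an architect replaced a manuscript last week.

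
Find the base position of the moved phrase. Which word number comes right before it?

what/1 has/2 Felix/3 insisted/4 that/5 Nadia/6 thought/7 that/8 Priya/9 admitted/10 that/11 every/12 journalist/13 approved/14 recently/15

The displaced element is "what" (word 1).
It is linked across 3 clause boundaries (that → that → that).
It functions as the direct object of "approved", so the gap sits immediately after word 14 ("approved").
Base order: Felix has insisted that Nadia thought that Priya admitted that every journalist approved what recently.

14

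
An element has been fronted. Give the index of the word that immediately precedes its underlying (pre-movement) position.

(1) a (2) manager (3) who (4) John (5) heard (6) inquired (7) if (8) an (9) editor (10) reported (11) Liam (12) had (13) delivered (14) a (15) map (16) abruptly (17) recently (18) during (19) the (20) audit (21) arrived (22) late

The displaced element is "a manager" (word 2).
It is linked across 1 clause boundary (Ø).
It functions as the subject of "inquired", so the gap sits immediately after word 5 ("heard").
Base order: John heard that a manager inquired if an editor reported Liam had delivered a map abruptly recently during the audit.

5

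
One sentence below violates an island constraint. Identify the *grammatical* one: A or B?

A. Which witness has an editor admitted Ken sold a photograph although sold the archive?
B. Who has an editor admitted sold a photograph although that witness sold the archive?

In A, the wh-phrase is extracted from inside an adjunct island (introduced by "although"), which blocks movement.
In B, the extraction path crosses only that-complement boundaries, which are transparent.
So B is grammatical.

B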